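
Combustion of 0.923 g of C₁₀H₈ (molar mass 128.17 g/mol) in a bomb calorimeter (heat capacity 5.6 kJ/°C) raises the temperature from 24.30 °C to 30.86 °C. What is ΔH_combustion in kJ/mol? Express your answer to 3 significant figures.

ΔT = 30.86 − 24.30 = 6.56 °C
q_cal = C_cal × ΔT = 5.6 × 6.56 = 36.736 kJ
n = 0.923 / 128.17 = 0.007201 mol
q_rxn = −q_cal = -36.736 kJ
ΔH = -36.736 / 0.007201 = -5102 kJ/mol

ΔH = -5100 kJ/mol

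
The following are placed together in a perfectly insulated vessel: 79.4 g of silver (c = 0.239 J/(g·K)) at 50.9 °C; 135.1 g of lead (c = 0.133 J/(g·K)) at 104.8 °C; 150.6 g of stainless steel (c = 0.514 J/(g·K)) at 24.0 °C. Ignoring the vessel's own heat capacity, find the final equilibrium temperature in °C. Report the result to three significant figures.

Σ mᵢcᵢ(T − Tᵢ) = 0  ⇒  T = Σ mᵢcᵢTᵢ / Σ mᵢcᵢ
Σ mᵢcᵢ = 79.4×0.239 + 135.1×0.133 + 150.6×0.514 = 114.3533
Σ mᵢcᵢTᵢ = 18.9766×50.9 + 17.9683×104.8 + 77.4084×24.0 = 4706.8
T = 4706.8 / 114.3533 = 41.16 °C

T_f = 41.2 °C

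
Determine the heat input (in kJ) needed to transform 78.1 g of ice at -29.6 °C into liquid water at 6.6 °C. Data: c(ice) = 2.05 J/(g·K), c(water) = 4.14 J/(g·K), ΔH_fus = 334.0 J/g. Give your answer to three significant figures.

q1 (heat ice -29.6→0.0 °C): 78.1 × 2.05 × 29.6 = 4739 J
q2 (melt at 0 °C): 78.1 × 334.0 = 26085 J
q3 (heat water 0.0→6.6 °C): 78.1 × 4.14 × 6.6 = 2134 J
Total: 4739 + 26085 + 2134 = 32958 J = 33.0 kJ

q = 33.0 kJ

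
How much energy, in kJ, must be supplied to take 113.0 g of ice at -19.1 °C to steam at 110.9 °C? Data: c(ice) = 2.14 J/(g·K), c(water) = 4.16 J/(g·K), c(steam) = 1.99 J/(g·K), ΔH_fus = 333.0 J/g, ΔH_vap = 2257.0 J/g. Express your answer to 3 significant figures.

q1 (heat ice -19.1→0.0 °C): 113.0 × 2.14 × 19.1 = 4619 J
q2 (melt at 0 °C): 113.0 × 333.0 = 37629 J
q3 (heat water 0.0→100.0 °C): 113.0 × 4.16 × 100.0 = 47008 J
q4 (vaporize at 100 °C): 113.0 × 2257.0 = 255041 J
q5 (heat steam 100.0→110.9 °C): 113.0 × 1.99 × 10.9 = 2451 J
Total: 4619 + 37629 + 47008 + 255041 + 2451 = 346748 J = 347 kJ

q = 347 kJ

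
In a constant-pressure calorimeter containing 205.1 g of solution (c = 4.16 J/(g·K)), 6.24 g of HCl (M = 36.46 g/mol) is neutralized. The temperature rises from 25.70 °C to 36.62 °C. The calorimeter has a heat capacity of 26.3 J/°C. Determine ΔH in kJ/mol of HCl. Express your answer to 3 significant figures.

ΔH = -56.1 kJ/mol

|ΔT| = |36.62 − 25.70| = 10.92 °C
|q_surr| = (205.1 × 4.16 + 26.3) × 10.92 = 879.516 × 10.92 = 9604 J
n(HCl) = 6.24 / 36.46 = 0.1711 mol
Temperature rose, so q_rxn = −|q_surr| = -9.604 kJ
ΔH = q_rxn / n = -56.13 kJ/mol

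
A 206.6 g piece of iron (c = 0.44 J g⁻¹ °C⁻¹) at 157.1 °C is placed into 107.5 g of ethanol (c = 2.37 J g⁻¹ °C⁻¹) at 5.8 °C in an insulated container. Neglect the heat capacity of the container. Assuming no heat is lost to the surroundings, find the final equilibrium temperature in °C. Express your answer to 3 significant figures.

T_f = 45.6 °C

Heat lost by iron = heat gained by ethanol.
(206.6)(0.44)(157.1 − T) = (107.5)(2.37)(T − 5.8)
90.904 (157.1 − T) = 254.775 (T − 5.8)
14281 − 90.904 T = 254.775 T − 1477.7
15758.7 = 345.679 T
T = 45.59 °C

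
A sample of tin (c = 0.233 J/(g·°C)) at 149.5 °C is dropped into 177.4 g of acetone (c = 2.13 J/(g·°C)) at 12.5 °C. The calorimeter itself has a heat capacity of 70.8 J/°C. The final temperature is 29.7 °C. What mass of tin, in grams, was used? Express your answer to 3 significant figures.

m = 276 g

q_gained = (177.4 × 2.13 + 70.8) × (29.7 − 12.5) = 7717 J
q_lost = m × 0.233 × (149.5 − 29.7) = 27.9134 m
m = 7717 / 27.9134 = 276 g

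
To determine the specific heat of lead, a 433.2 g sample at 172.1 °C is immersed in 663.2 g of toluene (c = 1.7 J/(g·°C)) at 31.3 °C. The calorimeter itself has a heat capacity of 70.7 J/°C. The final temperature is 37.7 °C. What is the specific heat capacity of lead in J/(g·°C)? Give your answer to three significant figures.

q_gained = (663.2 × 1.7 + 70.7) × (37.7 − 31.3) = 7668 J
q_lost = 433.2 × c × (172.1 − 37.7) = 58222.08 c
Set equal: c = 7668 / 58222.08 = 0.132 J/(g·°C)

c = 0.132 J/(g·°C)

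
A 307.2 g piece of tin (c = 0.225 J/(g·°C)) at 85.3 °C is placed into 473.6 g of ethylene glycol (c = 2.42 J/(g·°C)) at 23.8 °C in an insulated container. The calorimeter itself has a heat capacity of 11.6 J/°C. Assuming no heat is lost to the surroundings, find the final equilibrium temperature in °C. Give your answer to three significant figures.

Heat lost by tin = heat gained by ethylene glycol + calorimeter.
(307.2)(0.225)(85.3 − T) = [(473.6)(2.42) + 11.6](T − 23.8)
69.12 (85.3 − T) = 1157.712 (T − 23.8)
5895.9 − 69.12 T = 1157.712 T − 27554
33449.9 = 1226.832 T
T = 27.27 °C

T_f = 27.3 °C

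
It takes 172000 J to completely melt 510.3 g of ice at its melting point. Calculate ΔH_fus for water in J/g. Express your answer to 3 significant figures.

ΔH_fus = q / m = 172000 / 510.3 = 337 J/g

ΔH_fus = 337 J/g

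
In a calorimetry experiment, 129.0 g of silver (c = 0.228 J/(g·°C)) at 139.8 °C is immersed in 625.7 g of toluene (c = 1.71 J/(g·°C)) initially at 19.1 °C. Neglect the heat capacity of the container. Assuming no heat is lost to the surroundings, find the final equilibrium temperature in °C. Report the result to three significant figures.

T_f = 22.3 °C

Heat lost by silver = heat gained by toluene.
(129.0)(0.228)(139.8 − T) = (625.7)(1.71)(T − 19.1)
29.412 (139.8 − T) = 1069.947 (T − 19.1)
4111.8 − 29.412 T = 1069.947 T − 20436
24547.8 = 1099.359 T
T = 22.33 °C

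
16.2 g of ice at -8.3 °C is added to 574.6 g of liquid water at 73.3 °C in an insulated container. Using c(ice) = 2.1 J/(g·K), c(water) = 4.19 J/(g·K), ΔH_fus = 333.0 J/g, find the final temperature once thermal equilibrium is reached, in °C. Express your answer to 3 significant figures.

T_f = 69.0 °C

Heat to bring ice to 0 °C and melt it: q₁ = 16.2×2.1×8.3 + 16.2×333.0 = 5677.0 J
Heat the water can supply cooling to 0 °C: 574.6×4.19×73.3 = 176475 J > q₁, so all ice melts.
Energy balance: 574.6×4.19×(73.3 − T) = 5677.0 + 16.2×4.19×(T − 0)
2407.574(73.3 − T) = 5677.0 + 67.878 T
176475 − 5677.0 = 2475.452 T
T = 170798.0 / 2475.452 = 69.00 °C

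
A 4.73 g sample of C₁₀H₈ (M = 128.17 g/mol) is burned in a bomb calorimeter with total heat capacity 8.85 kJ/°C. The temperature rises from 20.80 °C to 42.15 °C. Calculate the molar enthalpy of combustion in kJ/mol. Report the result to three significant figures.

ΔH = -5120 kJ/mol

ΔT = 42.15 − 20.80 = 21.35 °C
q_cal = C_cal × ΔT = 8.85 × 21.35 = 188.9475 kJ
n = 4.73 / 128.17 = 0.03690 mol
q_rxn = −q_cal = -188.9475 kJ
ΔH = -188.9475 / 0.03690 = -5121 kJ/mol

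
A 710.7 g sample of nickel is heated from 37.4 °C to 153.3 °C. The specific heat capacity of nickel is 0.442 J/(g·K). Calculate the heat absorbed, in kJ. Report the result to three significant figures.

q = m c ΔT = 710.7 × 0.442 × (153.3 − 37.4)
q = 710.7 × 0.442 × 115.9 = 36410 J = 36.4 kJ

q = 36.4 kJ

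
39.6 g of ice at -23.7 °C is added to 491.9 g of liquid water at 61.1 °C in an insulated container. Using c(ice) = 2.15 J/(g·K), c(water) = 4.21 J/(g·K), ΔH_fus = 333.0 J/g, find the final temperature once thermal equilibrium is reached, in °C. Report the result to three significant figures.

Heat to bring ice to 0 °C and melt it: q₁ = 39.6×2.15×23.7 + 39.6×333.0 = 15205 J
Heat the water can supply cooling to 0 °C: 491.9×4.21×61.1 = 126532 J > q₁, so all ice melts.
Energy balance: 491.9×4.21×(61.1 − T) = 15205 + 39.6×4.21×(T − 0)
2070.899(61.1 − T) = 15205 + 166.716 T
126532 − 15205 = 2237.615 T
T = 111327 / 2237.615 = 49.75 °C

T_f = 49.8 °C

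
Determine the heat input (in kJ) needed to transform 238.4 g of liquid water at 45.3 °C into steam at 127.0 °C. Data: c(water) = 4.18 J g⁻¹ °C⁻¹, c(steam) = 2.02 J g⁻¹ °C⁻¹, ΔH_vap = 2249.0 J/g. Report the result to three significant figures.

q1 (heat water 45.3→100.0 °C): 238.4 × 4.18 × 54.7 = 54509 J
q2 (vaporize at 100 °C): 238.4 × 2249.0 = 536162 J
q3 (heat steam 100.0→127.0 °C): 238.4 × 2.02 × 27.0 = 13002 J
Total: 54509 + 536162 + 13002 = 603673 J = 604 kJ

q = 604 kJ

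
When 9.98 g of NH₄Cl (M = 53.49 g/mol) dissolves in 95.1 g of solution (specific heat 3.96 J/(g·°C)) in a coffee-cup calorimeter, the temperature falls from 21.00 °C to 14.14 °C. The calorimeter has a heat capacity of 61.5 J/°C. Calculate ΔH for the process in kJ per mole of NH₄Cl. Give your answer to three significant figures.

ΔH = 16.1 kJ/mol

|ΔT| = |14.14 − 21.00| = 6.86 °C
|q_surr| = (95.1 × 3.96 + 61.5) × 6.86 = 438.096 × 6.86 = 3005 J
n(NH₄Cl) = 9.98 / 53.49 = 0.1866 mol
Temperature fell, so q_rxn = +|q_surr| = 3.005 kJ
ΔH = q_rxn / n = 16.10 kJ/mol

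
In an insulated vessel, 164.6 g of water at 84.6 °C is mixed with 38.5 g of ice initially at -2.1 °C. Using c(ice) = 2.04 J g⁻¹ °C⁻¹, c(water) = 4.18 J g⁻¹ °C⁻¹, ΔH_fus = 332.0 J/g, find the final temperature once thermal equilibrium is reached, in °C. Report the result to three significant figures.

Heat to bring ice to 0 °C and melt it: q₁ = 38.5×2.04×2.1 + 38.5×332.0 = 12947 J
Heat the water can supply cooling to 0 °C: 164.6×4.18×84.6 = 58207.2 J > q₁, so all ice melts.
Energy balance: 164.6×4.18×(84.6 − T) = 12947 + 38.5×4.18×(T − 0)
688.028(84.6 − T) = 12947 + 160.93 T
58207.2 − 12947 = 848.958 T
T = 45260.2 / 848.958 = 53.31 °C

T_f = 53.3 °C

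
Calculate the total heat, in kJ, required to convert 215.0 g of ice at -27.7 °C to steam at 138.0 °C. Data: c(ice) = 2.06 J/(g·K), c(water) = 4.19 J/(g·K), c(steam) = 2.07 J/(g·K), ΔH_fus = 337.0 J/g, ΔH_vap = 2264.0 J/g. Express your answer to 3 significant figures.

q = 678 kJ

q1 (heat ice -27.7→0.0 °C): 215.0 × 2.06 × 27.7 = 12268 J
q2 (melt at 0 °C): 215.0 × 337.0 = 72455 J
q3 (heat water 0.0→100.0 °C): 215.0 × 4.19 × 100.0 = 90085 J
q4 (vaporize at 100 °C): 215.0 × 2264.0 = 486760 J
q5 (heat steam 100.0→138.0 °C): 215.0 × 2.07 × 38.0 = 16912 J
Total: 12268 + 72455 + 90085 + 486760 + 16912 = 678480 J = 678 kJ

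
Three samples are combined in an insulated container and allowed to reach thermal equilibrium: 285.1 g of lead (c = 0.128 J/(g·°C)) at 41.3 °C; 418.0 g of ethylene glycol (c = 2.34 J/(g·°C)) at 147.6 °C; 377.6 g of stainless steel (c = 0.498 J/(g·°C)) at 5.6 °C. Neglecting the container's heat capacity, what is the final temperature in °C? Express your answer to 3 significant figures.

Σ mᵢcᵢ(T − Tᵢ) = 0  ⇒  T = Σ mᵢcᵢTᵢ / Σ mᵢcᵢ
Σ mᵢcᵢ = 285.1×0.128 + 418.0×2.34 + 377.6×0.498 = 1202.6576
Σ mᵢcᵢTᵢ = 36.4928×41.3 + 978.12×147.6 + 188.0448×5.6 = 146930
T = 146930 / 1202.6576 = 122.2 °C

T_f = 122 °C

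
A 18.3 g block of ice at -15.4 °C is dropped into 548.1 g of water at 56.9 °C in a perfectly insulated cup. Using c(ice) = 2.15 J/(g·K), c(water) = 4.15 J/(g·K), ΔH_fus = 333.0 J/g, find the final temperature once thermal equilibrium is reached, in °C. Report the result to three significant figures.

T_f = 52.2 °C

Heat to bring ice to 0 °C and melt it: q₁ = 18.3×2.15×15.4 + 18.3×333.0 = 6699.8 J
Heat the water can supply cooling to 0 °C: 548.1×4.15×56.9 = 129426 J > q₁, so all ice melts.
Energy balance: 548.1×4.15×(56.9 − T) = 6699.8 + 18.3×4.15×(T − 0)
2274.615(56.9 − T) = 6699.8 + 75.945 T
129426 − 6699.8 = 2350.560 T
T = 122726.2 / 2350.560 = 52.21 °C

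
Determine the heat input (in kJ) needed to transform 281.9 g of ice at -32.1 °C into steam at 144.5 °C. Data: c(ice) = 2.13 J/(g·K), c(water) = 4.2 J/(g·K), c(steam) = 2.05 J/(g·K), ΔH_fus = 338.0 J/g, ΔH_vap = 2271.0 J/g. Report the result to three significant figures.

q1 (heat ice -32.1→0.0 °C): 281.9 × 2.13 × 32.1 = 19274 J
q2 (melt at 0 °C): 281.9 × 338.0 = 95282 J
q3 (heat water 0.0→100.0 °C): 281.9 × 4.2 × 100.0 = 118398 J
q4 (vaporize at 100 °C): 281.9 × 2271.0 = 640195 J
q5 (heat steam 100.0→144.5 °C): 281.9 × 2.05 × 44.5 = 25716 J
Total: 19274 + 95282 + 118398 + 640195 + 25716 = 898865 J = 899 kJ

q = 899 kJ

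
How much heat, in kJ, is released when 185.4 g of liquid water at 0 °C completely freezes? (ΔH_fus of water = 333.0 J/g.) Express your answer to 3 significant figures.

q = m × ΔH_fus = 185.4 × 333.0 = 61740 J = 61.7 kJ

q = 61.7 kJ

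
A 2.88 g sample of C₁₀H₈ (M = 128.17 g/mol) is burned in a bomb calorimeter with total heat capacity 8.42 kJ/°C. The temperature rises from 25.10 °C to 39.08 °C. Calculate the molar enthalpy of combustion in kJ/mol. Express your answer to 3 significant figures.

ΔT = 39.08 − 25.10 = 13.98 °C
q_cal = C_cal × ΔT = 8.42 × 13.98 = 117.7116 kJ
n = 2.88 / 128.17 = 0.02247 mol
q_rxn = −q_cal = -117.7116 kJ
ΔH = -117.7116 / 0.02247 = -5239 kJ/mol

ΔH = -5240 kJ/mol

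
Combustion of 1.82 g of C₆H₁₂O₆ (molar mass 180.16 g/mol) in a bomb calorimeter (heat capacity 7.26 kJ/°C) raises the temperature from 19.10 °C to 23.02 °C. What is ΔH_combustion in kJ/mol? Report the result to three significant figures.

ΔH = -2820 kJ/mol

ΔT = 23.02 − 19.10 = 3.92 °C
q_cal = C_cal × ΔT = 7.26 × 3.92 = 28.4592 kJ
n = 1.82 / 180.16 = 0.01010 mol
q_rxn = −q_cal = -28.4592 kJ
ΔH = -28.4592 / 0.01010 = -2818 kJ/mol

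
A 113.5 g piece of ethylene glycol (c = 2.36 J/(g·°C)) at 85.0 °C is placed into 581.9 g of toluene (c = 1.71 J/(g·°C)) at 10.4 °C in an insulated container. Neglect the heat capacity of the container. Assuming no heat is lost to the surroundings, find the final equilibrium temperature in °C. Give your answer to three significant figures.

Heat lost by ethylene glycol = heat gained by toluene.
(113.5)(2.36)(85.0 − T) = (581.9)(1.71)(T − 10.4)
267.86 (85.0 − T) = 995.049 (T − 10.4)
22768 − 267.86 T = 995.049 T − 10349
33117 = 1262.909 T
T = 26.22 °C

T_f = 26.2 °C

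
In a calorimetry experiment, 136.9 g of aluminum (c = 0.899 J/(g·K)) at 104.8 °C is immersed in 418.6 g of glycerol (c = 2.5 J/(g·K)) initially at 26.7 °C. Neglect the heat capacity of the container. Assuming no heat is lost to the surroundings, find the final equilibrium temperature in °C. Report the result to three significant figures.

T_f = 34.9 °C

Heat lost by aluminum = heat gained by glycerol.
(136.9)(0.899)(104.8 − T) = (418.6)(2.5)(T − 26.7)
123.0731 (104.8 − T) = 1046.5 (T − 26.7)
12898 − 123.0731 T = 1046.5 T − 27942
40840 = 1169.5731 T
T = 34.92 °C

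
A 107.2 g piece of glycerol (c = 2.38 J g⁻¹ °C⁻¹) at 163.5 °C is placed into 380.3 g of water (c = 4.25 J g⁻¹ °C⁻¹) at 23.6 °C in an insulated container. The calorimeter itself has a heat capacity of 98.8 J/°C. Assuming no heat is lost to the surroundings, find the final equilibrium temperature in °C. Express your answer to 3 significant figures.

T_f = 41.7 °C

Heat lost by glycerol = heat gained by water + calorimeter.
(107.2)(2.38)(163.5 − T) = [(380.3)(4.25) + 98.8](T − 23.6)
255.136 (163.5 − T) = 1715.075 (T − 23.6)
41715 − 255.136 T = 1715.075 T − 40476
82191 = 1970.211 T
T = 41.72 °C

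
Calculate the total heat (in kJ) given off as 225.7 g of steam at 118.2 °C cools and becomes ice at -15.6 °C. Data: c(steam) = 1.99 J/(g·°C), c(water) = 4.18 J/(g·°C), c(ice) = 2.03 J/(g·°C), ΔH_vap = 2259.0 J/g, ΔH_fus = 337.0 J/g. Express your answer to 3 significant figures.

q = 696 kJ

q1 (cool steam 118.2→100 °C): 225.7 × 1.99 × 18.2 = 8174 J
q2 (condense at 100 °C): 225.7 × 2259.0 = 509856 J
q3 (cool water 100→0 °C): 225.7 × 4.18 × 100.0 = 94343 J
q4 (freeze at 0 °C): 225.7 × 337.0 = 76061 J
q5 (cool ice 0→-15.6 °C): 225.7 × 2.03 × 15.6 = 7147 J
Total: 8174 + 509856 + 94343 + 76061 + 7147 = 695581 J = 696 kJ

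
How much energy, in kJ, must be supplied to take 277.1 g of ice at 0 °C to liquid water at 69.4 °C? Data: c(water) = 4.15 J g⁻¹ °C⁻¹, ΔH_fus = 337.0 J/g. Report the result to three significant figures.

q = 173 kJ

q1 (melt at 0 °C): 277.1 × 337.0 = 93383 J
q2 (heat water 0.0→69.4 °C): 277.1 × 4.15 × 69.4 = 79808 J
Total: 93383 + 79808 = 173191 J = 173 kJ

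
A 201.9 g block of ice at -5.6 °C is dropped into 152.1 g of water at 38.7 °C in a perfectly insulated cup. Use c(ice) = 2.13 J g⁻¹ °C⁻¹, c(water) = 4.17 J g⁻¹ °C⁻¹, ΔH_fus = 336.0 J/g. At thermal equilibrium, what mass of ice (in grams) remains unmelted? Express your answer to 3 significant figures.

m_ice remaining = 136 g

Heat to warm all ice to 0 °C: 201.9×2.13×5.6 = 2408.3 J
Heat released by water cooling to 0 °C: 152.1×4.17×38.7 = 24546 J
24546 J < 2408.3 + 201.9×336.0 = 70246.7 J, so not all ice melts; final T = 0 °C.
Heat left for melting: 24546 − 2408.3 = 22137.7 J
Mass melted = 22137.7 / 336.0 = 65.89 g
Ice remaining = 201.9 − 65.89 = 136.01 g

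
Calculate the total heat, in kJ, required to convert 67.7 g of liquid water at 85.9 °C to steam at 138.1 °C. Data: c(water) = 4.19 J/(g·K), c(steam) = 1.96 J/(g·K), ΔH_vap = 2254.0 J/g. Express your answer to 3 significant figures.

q = 162 kJ

q1 (heat water 85.9→100.0 °C): 67.7 × 4.19 × 14.1 = 4000 J
q2 (vaporize at 100 °C): 67.7 × 2254.0 = 152596 J
q3 (heat steam 100.0→138.1 °C): 67.7 × 1.96 × 38.1 = 5056 J
Total: 4000 + 152596 + 5056 = 161652 J = 162 kJ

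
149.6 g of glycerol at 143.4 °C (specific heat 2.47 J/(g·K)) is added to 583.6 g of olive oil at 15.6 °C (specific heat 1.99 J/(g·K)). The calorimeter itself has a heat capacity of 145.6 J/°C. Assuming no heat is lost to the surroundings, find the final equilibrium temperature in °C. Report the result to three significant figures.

Heat lost by glycerol = heat gained by olive oil + calorimeter.
(149.6)(2.47)(143.4 − T) = [(583.6)(1.99) + 145.6](T − 15.6)
369.512 (143.4 − T) = 1306.964 (T − 15.6)
52988 − 369.512 T = 1306.964 T − 20389
73377 = 1676.476 T
T = 43.77 °C

T_f = 43.8 °C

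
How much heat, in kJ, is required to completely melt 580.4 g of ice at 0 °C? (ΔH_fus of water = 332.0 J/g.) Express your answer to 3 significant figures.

q = 193 kJ

q = m × ΔH_fus = 580.4 × 332.0 = 192700 J = 193 kJ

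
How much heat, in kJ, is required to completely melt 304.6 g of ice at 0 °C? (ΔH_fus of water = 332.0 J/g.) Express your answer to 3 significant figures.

q = 101 kJ

q = m × ΔH_fus = 304.6 × 332.0 = 101100 J = 101 kJ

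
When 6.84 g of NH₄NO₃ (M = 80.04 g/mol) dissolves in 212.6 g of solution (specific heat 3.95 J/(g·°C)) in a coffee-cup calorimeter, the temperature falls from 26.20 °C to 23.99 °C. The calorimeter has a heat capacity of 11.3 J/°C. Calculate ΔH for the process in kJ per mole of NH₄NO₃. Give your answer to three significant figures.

|ΔT| = |23.99 − 26.20| = 2.21 °C
|q_surr| = (212.6 × 3.95 + 11.3) × 2.21 = 851.07 × 2.21 = 1881 J
n(NH₄NO₃) = 6.84 / 80.04 = 0.08546 mol
Temperature fell, so q_rxn = +|q_surr| = 1.881 kJ
ΔH = q_rxn / n = 22.01 kJ/mol

ΔH = 22.0 kJ/mol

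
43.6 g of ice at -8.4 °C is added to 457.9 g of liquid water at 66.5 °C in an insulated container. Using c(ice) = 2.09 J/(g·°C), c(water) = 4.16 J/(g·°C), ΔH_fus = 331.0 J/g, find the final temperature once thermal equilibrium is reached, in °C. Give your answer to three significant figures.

Heat to bring ice to 0 °C and melt it: q₁ = 43.6×2.09×8.4 + 43.6×331.0 = 15197 J
Heat the water can supply cooling to 0 °C: 457.9×4.16×66.5 = 126673 J > q₁, so all ice melts.
Energy balance: 457.9×4.16×(66.5 − T) = 15197 + 43.6×4.16×(T − 0)
1904.864(66.5 − T) = 15197 + 181.376 T
126673 − 15197 = 2086.240 T
T = 111476 / 2086.240 = 53.43 °C

T_f = 53.4 °C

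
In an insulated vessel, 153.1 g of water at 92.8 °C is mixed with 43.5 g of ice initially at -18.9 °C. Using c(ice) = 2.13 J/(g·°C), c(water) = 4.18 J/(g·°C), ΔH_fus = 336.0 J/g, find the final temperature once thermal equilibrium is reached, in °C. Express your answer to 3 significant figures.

T_f = 52.4 °C

Heat to bring ice to 0 °C and melt it: q₁ = 43.5×2.13×18.9 + 43.5×336.0 = 16367 J
Heat the water can supply cooling to 0 °C: 153.1×4.18×92.8 = 59388.1 J > q₁, so all ice melts.
Energy balance: 153.1×4.18×(92.8 − T) = 16367 + 43.5×4.18×(T − 0)
639.958(92.8 − T) = 16367 + 181.83 T
59388.1 − 16367 = 821.788 T
T = 43021.1 / 821.788 = 52.35 °C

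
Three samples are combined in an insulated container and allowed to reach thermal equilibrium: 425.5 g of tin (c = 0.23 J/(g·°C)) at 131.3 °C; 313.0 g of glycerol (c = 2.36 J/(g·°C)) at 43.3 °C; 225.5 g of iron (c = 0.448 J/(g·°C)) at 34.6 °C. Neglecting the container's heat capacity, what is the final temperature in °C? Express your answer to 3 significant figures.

T_f = 51.5 °C

Σ mᵢcᵢ(T − Tᵢ) = 0  ⇒  T = Σ mᵢcᵢTᵢ / Σ mᵢcᵢ
Σ mᵢcᵢ = 425.5×0.23 + 313.0×2.36 + 225.5×0.448 = 937.569
Σ mᵢcᵢTᵢ = 97.865×131.3 + 738.68×43.3 + 101.024×34.6 = 48330
T = 48330 / 937.569 = 51.548 °C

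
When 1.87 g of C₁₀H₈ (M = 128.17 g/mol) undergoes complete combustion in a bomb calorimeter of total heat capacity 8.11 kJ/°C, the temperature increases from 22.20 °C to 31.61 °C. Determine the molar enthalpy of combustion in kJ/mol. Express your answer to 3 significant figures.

ΔT = 31.61 − 22.20 = 9.41 °C
q_cal = C_cal × ΔT = 8.11 × 9.41 = 76.3151 kJ
n = 1.87 / 128.17 = 0.01459 mol
q_rxn = −q_cal = -76.3151 kJ
ΔH = -76.3151 / 0.01459 = -5231 kJ/mol

ΔH = -5230 kJ/mol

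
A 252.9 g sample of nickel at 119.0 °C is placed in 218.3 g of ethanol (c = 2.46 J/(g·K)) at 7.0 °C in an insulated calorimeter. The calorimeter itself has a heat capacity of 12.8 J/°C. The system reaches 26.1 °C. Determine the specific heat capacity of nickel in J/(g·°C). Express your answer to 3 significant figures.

q_gained = (218.3 × 2.46 + 12.8) × (26.1 − 7.0) = 10500 J
q_lost = 252.9 × c × (119.0 − 26.1) = 23494.41 c
Set equal: c = 10500 / 23494.41 = 0.447 J/(g·°C)

c = 0.447 J/(g·°C)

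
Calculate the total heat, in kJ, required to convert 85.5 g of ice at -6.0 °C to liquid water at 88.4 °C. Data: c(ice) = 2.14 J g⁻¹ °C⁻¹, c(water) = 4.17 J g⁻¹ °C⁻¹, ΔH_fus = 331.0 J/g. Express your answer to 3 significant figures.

q = 60.9 kJ

q1 (heat ice -6.0→0.0 °C): 85.5 × 2.14 × 6.0 = 1098 J
q2 (melt at 0 °C): 85.5 × 331.0 = 28301 J
q3 (heat water 0.0→88.4 °C): 85.5 × 4.17 × 88.4 = 31518 J
Total: 1098 + 28301 + 31518 = 60917 J = 60.9 kJ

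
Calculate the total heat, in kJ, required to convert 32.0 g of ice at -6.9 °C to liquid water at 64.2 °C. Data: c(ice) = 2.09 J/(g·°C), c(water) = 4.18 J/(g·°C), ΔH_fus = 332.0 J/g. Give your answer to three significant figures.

q = 19.7 kJ

q1 (heat ice -6.9→0.0 °C): 32.0 × 2.09 × 6.9 = 461 J
q2 (melt at 0 °C): 32.0 × 332.0 = 10624 J
q3 (heat water 0.0→64.2 °C): 32.0 × 4.18 × 64.2 = 8587 J
Total: 461 + 10624 + 8587 = 19672 J = 19.7 kJ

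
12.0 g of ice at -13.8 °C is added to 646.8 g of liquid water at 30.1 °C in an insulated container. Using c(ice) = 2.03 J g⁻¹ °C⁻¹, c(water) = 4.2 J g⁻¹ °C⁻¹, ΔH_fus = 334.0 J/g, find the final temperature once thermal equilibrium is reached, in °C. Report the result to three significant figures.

T_f = 28.0 °C

Heat to bring ice to 0 °C and melt it: q₁ = 12.0×2.03×13.8 + 12.0×334.0 = 4344.2 J
Heat the water can supply cooling to 0 °C: 646.8×4.2×30.1 = 81768.5 J > q₁, so all ice melts.
Energy balance: 646.8×4.2×(30.1 − T) = 4344.2 + 12.0×4.2×(T − 0)
2716.56(30.1 − T) = 4344.2 + 50.4 T
81768.5 − 4344.2 = 2766.96 T
T = 77424.3 / 2766.96 = 27.98 °C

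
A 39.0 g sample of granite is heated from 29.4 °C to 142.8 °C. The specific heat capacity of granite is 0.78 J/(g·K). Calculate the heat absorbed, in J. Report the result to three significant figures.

q = m c ΔT = 39.0 × 0.78 × (142.8 − 29.4)
q = 39.0 × 0.78 × 113.4 = 3450 J

q = 3450 J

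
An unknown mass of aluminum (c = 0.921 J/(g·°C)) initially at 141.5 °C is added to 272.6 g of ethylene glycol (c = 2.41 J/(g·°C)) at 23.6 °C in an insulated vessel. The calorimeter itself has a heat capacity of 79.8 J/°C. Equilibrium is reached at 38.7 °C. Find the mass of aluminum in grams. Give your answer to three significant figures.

m = 118 g

q_gained = (272.6 × 2.41 + 79.8) × (38.7 − 23.6) = 11130 J
q_lost = m × 0.921 × (141.5 − 38.7) = 94.6788 m
m = 11130 / 94.6788 = 118 g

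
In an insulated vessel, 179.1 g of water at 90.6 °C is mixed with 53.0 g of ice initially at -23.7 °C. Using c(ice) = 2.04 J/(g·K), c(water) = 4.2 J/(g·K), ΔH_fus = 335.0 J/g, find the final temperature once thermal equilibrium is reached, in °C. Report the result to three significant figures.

T_f = 49.1 °C

Heat to bring ice to 0 °C and melt it: q₁ = 53.0×2.04×23.7 + 53.0×335.0 = 20317 J
Heat the water can supply cooling to 0 °C: 179.1×4.2×90.6 = 68151.1 J > q₁, so all ice melts.
Energy balance: 179.1×4.2×(90.6 − T) = 20317 + 53.0×4.2×(T − 0)
752.22(90.6 − T) = 20317 + 222.6 T
68151.1 − 20317 = 974.82 T
T = 47834.1 / 974.82 = 49.07 °C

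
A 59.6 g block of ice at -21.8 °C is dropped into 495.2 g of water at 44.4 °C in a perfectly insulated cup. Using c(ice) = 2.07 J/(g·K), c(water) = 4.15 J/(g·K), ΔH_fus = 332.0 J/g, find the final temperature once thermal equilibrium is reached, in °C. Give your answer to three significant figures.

Heat to bring ice to 0 °C and melt it: q₁ = 59.6×2.07×21.8 + 59.6×332.0 = 22477 J
Heat the water can supply cooling to 0 °C: 495.2×4.15×44.4 = 91245.6 J > q₁, so all ice melts.
Energy balance: 495.2×4.15×(44.4 − T) = 22477 + 59.6×4.15×(T − 0)
2055.08(44.4 − T) = 22477 + 247.34 T
91245.6 − 22477 = 2302.42 T
T = 68768.6 / 2302.42 = 29.87 °C

T_f = 29.9 °C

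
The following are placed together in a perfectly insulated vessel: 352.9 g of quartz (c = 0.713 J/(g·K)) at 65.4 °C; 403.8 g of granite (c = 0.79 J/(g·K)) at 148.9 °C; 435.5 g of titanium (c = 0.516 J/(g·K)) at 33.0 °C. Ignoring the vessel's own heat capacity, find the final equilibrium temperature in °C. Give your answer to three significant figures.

Σ mᵢcᵢ(T − Tᵢ) = 0  ⇒  T = Σ mᵢcᵢTᵢ / Σ mᵢcᵢ
Σ mᵢcᵢ = 352.9×0.713 + 403.8×0.79 + 435.5×0.516 = 795.3377
Σ mᵢcᵢTᵢ = 251.6177×65.4 + 319.002×148.9 + 224.718×33.0 = 71371
T = 71371 / 795.3377 = 89.74 °C

T_f = 89.7 °C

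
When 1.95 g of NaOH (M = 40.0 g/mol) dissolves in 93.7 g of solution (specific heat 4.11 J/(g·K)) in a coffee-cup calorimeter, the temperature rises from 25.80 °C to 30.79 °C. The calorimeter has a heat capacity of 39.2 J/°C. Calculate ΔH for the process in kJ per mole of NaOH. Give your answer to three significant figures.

ΔH = -43.4 kJ/mol

|ΔT| = |30.79 − 25.80| = 4.99 °C
|q_surr| = (93.7 × 4.11 + 39.2) × 4.99 = 424.307 × 4.99 = 2117 J
n(NaOH) = 1.95 / 40.0 = 0.04875 mol
Temperature rose, so q_rxn = −|q_surr| = -2.117 kJ
ΔH = q_rxn / n = -43.43 kJ/mol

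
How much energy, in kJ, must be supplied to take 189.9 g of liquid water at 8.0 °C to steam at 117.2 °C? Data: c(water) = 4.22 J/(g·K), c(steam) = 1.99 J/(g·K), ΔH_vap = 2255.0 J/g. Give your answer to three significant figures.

q1 (heat water 8.0→100.0 °C): 189.9 × 4.22 × 92.0 = 73727 J
q2 (vaporize at 100 °C): 189.9 × 2255.0 = 428225 J
q3 (heat steam 100.0→117.2 °C): 189.9 × 1.99 × 17.2 = 6500 J
Total: 73727 + 428225 + 6500 = 508452 J = 508 kJ

q = 508 kJ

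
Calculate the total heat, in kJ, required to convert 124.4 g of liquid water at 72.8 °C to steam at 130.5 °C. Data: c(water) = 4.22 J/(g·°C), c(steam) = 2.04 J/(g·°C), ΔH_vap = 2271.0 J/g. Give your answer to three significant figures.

q = 305 kJ

q1 (heat water 72.8→100.0 °C): 124.4 × 4.22 × 27.2 = 14279 J
q2 (vaporize at 100 °C): 124.4 × 2271.0 = 282512 J
q3 (heat steam 100.0→130.5 °C): 124.4 × 2.04 × 30.5 = 7740 J
Total: 14279 + 282512 + 7740 = 304531 J = 305 kJ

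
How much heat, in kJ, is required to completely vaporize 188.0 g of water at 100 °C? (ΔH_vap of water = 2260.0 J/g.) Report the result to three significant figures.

q = 425 kJ

q = m × ΔH_vap = 188.0 × 2260.0 = 424900 J = 425 kJ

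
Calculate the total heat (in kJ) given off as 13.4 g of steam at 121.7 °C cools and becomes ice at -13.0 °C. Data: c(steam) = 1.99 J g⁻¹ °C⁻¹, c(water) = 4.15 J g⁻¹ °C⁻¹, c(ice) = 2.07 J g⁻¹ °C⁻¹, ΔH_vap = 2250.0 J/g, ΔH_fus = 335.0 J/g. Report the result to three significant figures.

q1 (cool steam 121.7→100 °C): 13.4 × 1.99 × 21.7 = 579 J
q2 (condense at 100 °C): 13.4 × 2250.0 = 30150 J
q3 (cool water 100→0 °C): 13.4 × 4.15 × 100.0 = 5561 J
q4 (freeze at 0 °C): 13.4 × 335.0 = 4489 J
q5 (cool ice 0→-13.0 °C): 13.4 × 2.07 × 13.0 = 361 J
Total: 579 + 30150 + 5561 + 4489 + 361 = 41140 J = 41.1 kJ

q = 41.1 kJ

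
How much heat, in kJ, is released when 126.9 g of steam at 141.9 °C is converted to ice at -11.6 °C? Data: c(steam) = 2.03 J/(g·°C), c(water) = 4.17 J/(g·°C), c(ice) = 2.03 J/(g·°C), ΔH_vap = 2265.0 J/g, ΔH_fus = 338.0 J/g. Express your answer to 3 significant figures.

q = 397 kJ

q1 (cool steam 141.9→100 °C): 126.9 × 2.03 × 41.9 = 10794 J
q2 (condense at 100 °C): 126.9 × 2265.0 = 287429 J
q3 (cool water 100→0 °C): 126.9 × 4.17 × 100.0 = 52917 J
q4 (freeze at 0 °C): 126.9 × 338.0 = 42892 J
q5 (cool ice 0→-11.6 °C): 126.9 × 2.03 × 11.6 = 2988 J
Total: 10794 + 287429 + 52917 + 42892 + 2988 = 397020 J = 397 kJ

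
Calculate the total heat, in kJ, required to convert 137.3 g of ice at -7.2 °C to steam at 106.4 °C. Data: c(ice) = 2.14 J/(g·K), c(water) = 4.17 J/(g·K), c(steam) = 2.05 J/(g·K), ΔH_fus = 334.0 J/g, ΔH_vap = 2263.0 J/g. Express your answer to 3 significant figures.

q = 418 kJ

q1 (heat ice -7.2→0.0 °C): 137.3 × 2.14 × 7.2 = 2116 J
q2 (melt at 0 °C): 137.3 × 334.0 = 45858 J
q3 (heat water 0.0→100.0 °C): 137.3 × 4.17 × 100.0 = 57254 J
q4 (vaporize at 100 °C): 137.3 × 2263.0 = 310710 J
q5 (heat steam 100.0→106.4 °C): 137.3 × 2.05 × 6.4 = 1801 J
Total: 2116 + 45858 + 57254 + 310710 + 1801 = 417739 J = 418 kJ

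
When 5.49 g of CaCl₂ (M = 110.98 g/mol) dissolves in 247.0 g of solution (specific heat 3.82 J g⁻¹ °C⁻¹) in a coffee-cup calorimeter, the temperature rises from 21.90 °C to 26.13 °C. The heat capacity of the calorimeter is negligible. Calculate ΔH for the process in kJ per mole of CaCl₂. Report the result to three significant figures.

ΔH = -80.7 kJ/mol

|ΔT| = |26.13 − 21.90| = 4.23 °C
|q_surr| = (247.0 × 3.82) × 4.23 = 943.54 × 4.23 = 3991 J
n(CaCl₂) = 5.49 / 110.98 = 0.04947 mol
Temperature rose, so q_rxn = −|q_surr| = -3.991 kJ
ΔH = q_rxn / n = -80.68 kJ/mol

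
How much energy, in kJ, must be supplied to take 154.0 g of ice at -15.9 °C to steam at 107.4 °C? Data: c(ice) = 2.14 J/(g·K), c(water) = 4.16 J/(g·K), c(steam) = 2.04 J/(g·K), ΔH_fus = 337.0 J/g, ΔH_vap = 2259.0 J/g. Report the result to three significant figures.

q1 (heat ice -15.9→0.0 °C): 154.0 × 2.14 × 15.9 = 5240 J
q2 (melt at 0 °C): 154.0 × 337.0 = 51898 J
q3 (heat water 0.0→100.0 °C): 154.0 × 4.16 × 100.0 = 64064 J
q4 (vaporize at 100 °C): 154.0 × 2259.0 = 347886 J
q5 (heat steam 100.0→107.4 °C): 154.0 × 2.04 × 7.4 = 2325 J
Total: 5240 + 51898 + 64064 + 347886 + 2325 = 471413 J = 471 kJ

q = 471 kJ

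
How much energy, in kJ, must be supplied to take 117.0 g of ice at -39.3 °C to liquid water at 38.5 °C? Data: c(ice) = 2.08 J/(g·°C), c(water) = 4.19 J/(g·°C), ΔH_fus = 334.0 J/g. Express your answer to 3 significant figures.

q = 67.5 kJ

q1 (heat ice -39.3→0.0 °C): 117.0 × 2.08 × 39.3 = 9564 J
q2 (melt at 0 °C): 117.0 × 334.0 = 39078 J
q3 (heat water 0.0→38.5 °C): 117.0 × 4.19 × 38.5 = 18874 J
Total: 9564 + 39078 + 18874 = 67516 J = 67.5 kJ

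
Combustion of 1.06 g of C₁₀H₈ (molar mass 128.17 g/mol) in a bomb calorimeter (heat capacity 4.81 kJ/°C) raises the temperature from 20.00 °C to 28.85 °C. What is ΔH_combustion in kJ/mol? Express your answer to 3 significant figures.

ΔH = -5150 kJ/mol

ΔT = 28.85 − 20.00 = 8.85 °C
q_cal = C_cal × ΔT = 4.81 × 8.85 = 42.5685 kJ
n = 1.06 / 128.17 = 0.008270 mol
q_rxn = −q_cal = -42.5685 kJ
ΔH = -42.5685 / 0.008270 = -5147 kJ/mol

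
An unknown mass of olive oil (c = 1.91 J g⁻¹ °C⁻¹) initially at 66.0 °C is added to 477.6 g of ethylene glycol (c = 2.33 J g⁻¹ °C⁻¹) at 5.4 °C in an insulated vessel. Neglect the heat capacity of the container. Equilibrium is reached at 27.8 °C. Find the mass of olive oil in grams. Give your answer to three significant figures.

q_gained = (477.6 × 2.33) × (27.8 − 5.4) = 24930 J
q_lost = m × 1.91 × (66.0 − 27.8) = 72.962 m
m = 24930 / 72.962 = 342 g

m = 342 g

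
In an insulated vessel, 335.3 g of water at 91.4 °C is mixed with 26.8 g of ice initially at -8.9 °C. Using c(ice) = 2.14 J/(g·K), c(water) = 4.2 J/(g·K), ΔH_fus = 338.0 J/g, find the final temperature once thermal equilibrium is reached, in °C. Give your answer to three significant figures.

T_f = 78.3 °C

Heat to bring ice to 0 °C and melt it: q₁ = 26.8×2.14×8.9 + 26.8×338.0 = 9568.8 J
Heat the water can supply cooling to 0 °C: 335.3×4.2×91.4 = 128715 J > q₁, so all ice melts.
Energy balance: 335.3×4.2×(91.4 − T) = 9568.8 + 26.8×4.2×(T − 0)
1408.26(91.4 − T) = 9568.8 + 112.56 T
128715 − 9568.8 = 1520.82 T
T = 119146.2 / 1520.82 = 78.34 °C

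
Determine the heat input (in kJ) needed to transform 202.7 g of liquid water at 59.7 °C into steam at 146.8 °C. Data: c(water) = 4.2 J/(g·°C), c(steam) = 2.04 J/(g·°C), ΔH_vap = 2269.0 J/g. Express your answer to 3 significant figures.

q = 514 kJ

q1 (heat water 59.7→100.0 °C): 202.7 × 4.2 × 40.3 = 34309 J
q2 (vaporize at 100 °C): 202.7 × 2269.0 = 459926 J
q3 (heat steam 100.0→146.8 °C): 202.7 × 2.04 × 46.8 = 19352 J
Total: 34309 + 459926 + 19352 = 513587 J = 514 kJ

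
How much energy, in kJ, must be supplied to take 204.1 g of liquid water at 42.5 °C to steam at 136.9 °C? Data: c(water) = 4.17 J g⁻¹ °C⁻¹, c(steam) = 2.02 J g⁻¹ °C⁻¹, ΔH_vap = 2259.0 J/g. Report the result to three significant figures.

q = 525 kJ

q1 (heat water 42.5→100.0 °C): 204.1 × 4.17 × 57.5 = 48938 J
q2 (vaporize at 100 °C): 204.1 × 2259.0 = 461062 J
q3 (heat steam 100.0→136.9 °C): 204.1 × 2.02 × 36.9 = 15213 J
Total: 48938 + 461062 + 15213 = 525213 J = 525 kJ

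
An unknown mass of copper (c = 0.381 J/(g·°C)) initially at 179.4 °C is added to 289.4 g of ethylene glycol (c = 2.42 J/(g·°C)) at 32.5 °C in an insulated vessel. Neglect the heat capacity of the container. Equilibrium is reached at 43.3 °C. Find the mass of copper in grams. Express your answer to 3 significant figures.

m = 146 g

q_gained = (289.4 × 2.42) × (43.3 − 32.5) = 7564 J
q_lost = m × 0.381 × (179.4 − 43.3) = 51.8541 m
m = 7564 / 51.8541 = 146 g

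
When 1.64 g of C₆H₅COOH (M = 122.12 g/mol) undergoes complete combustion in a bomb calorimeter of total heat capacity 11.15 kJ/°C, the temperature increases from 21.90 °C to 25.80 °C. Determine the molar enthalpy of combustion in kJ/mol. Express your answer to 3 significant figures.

ΔT = 25.80 − 21.90 = 3.90 °C
q_cal = C_cal × ΔT = 11.15 × 3.90 = 43.485 kJ
n = 1.64 / 122.12 = 0.01343 mol
q_rxn = −q_cal = -43.485 kJ
ΔH = -43.485 / 0.01343 = -3238 kJ/mol

ΔH = -3240 kJ/mol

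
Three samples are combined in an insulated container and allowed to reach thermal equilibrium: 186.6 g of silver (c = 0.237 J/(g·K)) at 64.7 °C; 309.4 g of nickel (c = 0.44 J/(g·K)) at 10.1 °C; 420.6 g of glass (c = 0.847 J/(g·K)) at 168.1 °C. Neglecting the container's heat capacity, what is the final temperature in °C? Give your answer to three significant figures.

T_f = 119 °C

Σ mᵢcᵢ(T − Tᵢ) = 0  ⇒  T = Σ mᵢcᵢTᵢ / Σ mᵢcᵢ
Σ mᵢcᵢ = 186.6×0.237 + 309.4×0.44 + 420.6×0.847 = 536.6084
Σ mᵢcᵢTᵢ = 44.2242×64.7 + 136.136×10.1 + 356.2482×168.1 = 64122
T = 64122 / 536.6084 = 119.49 °C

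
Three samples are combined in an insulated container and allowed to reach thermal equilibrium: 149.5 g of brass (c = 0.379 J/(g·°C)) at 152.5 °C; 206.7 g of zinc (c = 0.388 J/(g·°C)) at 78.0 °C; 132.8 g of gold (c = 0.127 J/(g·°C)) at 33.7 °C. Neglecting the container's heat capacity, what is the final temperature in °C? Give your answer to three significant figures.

Σ mᵢcᵢ(T − Tᵢ) = 0  ⇒  T = Σ mᵢcᵢTᵢ / Σ mᵢcᵢ
Σ mᵢcᵢ = 149.5×0.379 + 206.7×0.388 + 132.8×0.127 = 153.7257
Σ mᵢcᵢTᵢ = 56.6605×152.5 + 80.1996×78.0 + 16.8656×33.7 = 15465
T = 15465 / 153.7257 = 100.6 °C

T_f = 101 °C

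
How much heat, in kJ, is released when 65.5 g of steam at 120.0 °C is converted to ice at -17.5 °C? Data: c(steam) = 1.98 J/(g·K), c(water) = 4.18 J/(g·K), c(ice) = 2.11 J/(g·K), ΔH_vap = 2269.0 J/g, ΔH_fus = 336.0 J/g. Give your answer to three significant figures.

q1 (cool steam 120.0→100 °C): 65.5 × 1.98 × 20.0 = 2594 J
q2 (condense at 100 °C): 65.5 × 2269.0 = 148620 J
q3 (cool water 100→0 °C): 65.5 × 4.18 × 100.0 = 27379 J
q4 (freeze at 0 °C): 65.5 × 336.0 = 22008 J
q5 (cool ice 0→-17.5 °C): 65.5 × 2.11 × 17.5 = 2419 J
Total: 2594 + 148620 + 27379 + 22008 + 2419 = 203020 J = 203 kJ

q = 203 kJ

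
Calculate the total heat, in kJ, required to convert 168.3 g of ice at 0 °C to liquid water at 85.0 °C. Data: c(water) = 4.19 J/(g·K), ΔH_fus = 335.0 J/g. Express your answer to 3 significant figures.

q1 (melt at 0 °C): 168.3 × 335.0 = 56381 J
q2 (heat water 0.0→85.0 °C): 168.3 × 4.19 × 85.0 = 59940 J
Total: 56381 + 59940 = 116321 J = 116 kJ

q = 116 kJ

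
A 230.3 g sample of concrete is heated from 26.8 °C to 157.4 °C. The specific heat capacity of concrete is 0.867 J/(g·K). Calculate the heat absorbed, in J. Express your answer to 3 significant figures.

q = m c ΔT = 230.3 × 0.867 × (157.4 − 26.8)
q = 230.3 × 0.867 × 130.6 = 26080 J

q = 26100 J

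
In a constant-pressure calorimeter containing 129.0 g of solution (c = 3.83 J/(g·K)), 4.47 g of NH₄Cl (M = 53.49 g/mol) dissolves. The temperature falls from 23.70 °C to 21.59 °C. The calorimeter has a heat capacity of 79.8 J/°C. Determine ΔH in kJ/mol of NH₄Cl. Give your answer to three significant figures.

ΔH = 14.5 kJ/mol

|ΔT| = |21.59 − 23.70| = 2.11 °C
|q_surr| = (129.0 × 3.83 + 79.8) × 2.11 = 573.87 × 2.11 = 1211 J
n(NH₄Cl) = 4.47 / 53.49 = 0.08357 mol
Temperature fell, so q_rxn = +|q_surr| = 1.211 kJ
ΔH = q_rxn / n = 14.49 kJ/mol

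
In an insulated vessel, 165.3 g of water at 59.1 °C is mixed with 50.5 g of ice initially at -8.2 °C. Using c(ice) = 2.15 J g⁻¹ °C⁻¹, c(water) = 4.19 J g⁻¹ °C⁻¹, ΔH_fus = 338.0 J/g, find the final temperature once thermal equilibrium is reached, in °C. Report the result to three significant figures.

T_f = 25.4 °C

Heat to bring ice to 0 °C and melt it: q₁ = 50.5×2.15×8.2 + 50.5×338.0 = 17959 J
Heat the water can supply cooling to 0 °C: 165.3×4.19×59.1 = 40933.1 J > q₁, so all ice melts.
Energy balance: 165.3×4.19×(59.1 − T) = 17959 + 50.5×4.19×(T − 0)
692.607(59.1 − T) = 17959 + 211.595 T
40933.1 − 17959 = 904.202 T
T = 22974.1 / 904.202 = 25.41 °C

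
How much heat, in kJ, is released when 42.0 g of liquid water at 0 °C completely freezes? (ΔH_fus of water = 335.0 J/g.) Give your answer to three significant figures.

q = m × ΔH_fus = 42.0 × 335.0 = 14070 J = 14.1 kJ

q = 14.1 kJ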